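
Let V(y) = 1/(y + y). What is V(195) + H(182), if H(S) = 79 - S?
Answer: -40169/390 ≈ -103.00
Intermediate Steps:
V(y) = 1/(2*y)
V(195) + H(182) = (½)/195 + (79 - 1*182) = (½)*(1/195) + (79 - 182) = 1/390 - 103 = -40169/390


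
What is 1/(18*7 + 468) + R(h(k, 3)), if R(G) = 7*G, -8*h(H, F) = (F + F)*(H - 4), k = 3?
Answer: 6239/1188 ≈ 5.2517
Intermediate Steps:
h(H, F) = -F*(-4 + H)/4 (h(H, F) = -(F + F)*(H - 4)/8 = -2*F*(-4 + H)/8 = -F*(-4 + H)/4)
1/(18*7 + 468) + R(h(k, 3)) = 1/(18*7 + 468) + 7*((¼)*3*(4 - 1*3)) = 1/(126 + 468) + 7*((¼)*3*(4 - 3)) = 1/594 + 7*((¼)*3*1) = 1/594 + 7*(¾) = 1/594 + 21/4 = 6239/1188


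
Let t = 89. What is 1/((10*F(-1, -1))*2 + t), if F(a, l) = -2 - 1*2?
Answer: ⅑ ≈ 0.11111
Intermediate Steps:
F(a, l) = -4 (F(a, l) = -2 - 2 = -4)
1/((10*F(-1, -1))*2 + t) = 1/((10*(-4))*2 + 89) = 1/(-40*2 + 89) = 1/(-80 + 89) = 1/9 = ⅑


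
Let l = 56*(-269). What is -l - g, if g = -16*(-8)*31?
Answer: 11096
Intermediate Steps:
g = 3968 (g = 128*31 = 3968)
l = -15064
-l - g = -1*(-15064) - 1*3968 = 15064 - 3968 = 11096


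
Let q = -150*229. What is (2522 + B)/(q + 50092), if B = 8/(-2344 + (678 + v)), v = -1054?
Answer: 857479/5352280 ≈ 0.16021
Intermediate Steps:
q = -34350
B = -1/340 (B = 8/(-2344 + (678 - 1054)) = 8/(-2344 - 376) = 8/(-2720) = 8*(-1/2720) = -1/340 ≈ -0.0029412)
(2522 + B)/(q + 50092) = (2522 - 1/340)/(-34350 + 50092) = (857479/340)/15742 = (857479/340)*(1/15742) = 857479/5352280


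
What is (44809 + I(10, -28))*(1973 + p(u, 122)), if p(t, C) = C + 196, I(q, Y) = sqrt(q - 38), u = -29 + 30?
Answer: 102657419 + 4582*I*sqrt(7) ≈ 1.0266e+8 + 12123.0*I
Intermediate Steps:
u = 1
I(q, Y) = sqrt(-38 + q)
p(t, C) = 196 + C
(44809 + I(10, -28))*(1973 + p(u, 122)) = (44809 + sqrt(-38 + 10))*(1973 + (196 + 122)) = (44809 + sqrt(-28))*(1973 + 318) = (44809 + 2*I*sqrt(7))*2291 = 102657419 + 4582*I*sqrt(7)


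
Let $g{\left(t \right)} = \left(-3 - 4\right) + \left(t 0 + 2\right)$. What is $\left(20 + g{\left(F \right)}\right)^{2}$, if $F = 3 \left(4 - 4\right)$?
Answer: $225$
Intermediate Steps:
$F = 0$ ($F = 3 \cdot 0 = 0$)
$g{\left(t \right)} = -5$ ($g{\left(t \right)} = -7 + \left(0 + 2\right) = -7 + 2 = -5$)
$\left(20 + g{\left(F \right)}\right)^{2} = \left(20 - 5\right)^{2} = 15^{2} = 225$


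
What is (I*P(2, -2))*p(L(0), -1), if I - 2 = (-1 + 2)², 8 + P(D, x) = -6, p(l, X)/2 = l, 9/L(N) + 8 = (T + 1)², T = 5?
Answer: -27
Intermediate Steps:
L(N) = 9/28 (L(N) = 9/(-8 + (5 + 1)²) = 9/(-8 + 6²) = 9/(-8 + 36) = 9/28)
p(l, X) = 2*l
P(D, x) = -14 (P(D, x) = -8 - 6 = -14)
I = 3 (I = 2 + (-1 + 2)² = 2 + 1² = 2 + 1 = 3)
(I*P(2, -2))*p(L(0), -1) = (3*(-14))*(2*(9/28)) = -42*9/14 = -27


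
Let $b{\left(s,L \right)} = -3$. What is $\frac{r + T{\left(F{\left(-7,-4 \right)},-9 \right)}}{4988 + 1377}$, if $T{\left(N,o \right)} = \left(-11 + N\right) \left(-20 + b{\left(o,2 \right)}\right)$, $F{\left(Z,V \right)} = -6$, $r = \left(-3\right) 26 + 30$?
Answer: $\frac{343}{6365} \approx 0.053888$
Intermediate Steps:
$r = -48$ ($r = -78 + 30 = -48$)
$T{\left(N,o \right)} = 253 - 23 N$ ($T{\left(N,o \right)} = \left(-11 + N\right) \left(-20 - 3\right) = \left(-11 + N\right) \left(-23\right) = 253 - 23 N$)
$\frac{r + T{\left(F{\left(-7,-4 \right)},-9 \right)}}{4988 + 1377} = \frac{-48 + \left(253 - -138\right)}{4988 + 1377} = \frac{-48 + \left(253 + 138\right)}{6365} = \left(-48 + 391\right) \frac{1}{6365} = 343 \cdot \frac{1}{6365} = \frac{343}{6365}$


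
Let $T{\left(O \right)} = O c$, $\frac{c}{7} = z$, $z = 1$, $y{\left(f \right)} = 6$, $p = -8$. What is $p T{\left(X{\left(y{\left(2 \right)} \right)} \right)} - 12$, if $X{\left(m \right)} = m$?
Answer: $-348$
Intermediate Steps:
$c = 7$ ($c = 7 \cdot 1 = 7$)
$T{\left(O \right)} = 7 O$ ($T{\left(O \right)} = O 7 = 7 O$)
$p T{\left(X{\left(y{\left(2 \right)} \right)} \right)} - 12 = - 8 \cdot 7 \cdot 6 - 12 = \left(-8\right) 42 - 12 = -336 - 12 = -348$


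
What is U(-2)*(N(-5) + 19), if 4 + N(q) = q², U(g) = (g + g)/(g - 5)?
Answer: 160/7 ≈ 22.857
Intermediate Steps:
U(g) = 2*g/(-5 + g) (U(g) = (2*g)/(-5 + g) = 2*g/(-5 + g))
N(q) = -4 + q²
U(-2)*(N(-5) + 19) = (2*(-2)/(-5 - 2))*((-4 + (-5)²) + 19) = (2*(-2)/(-7))*((-4 + 25) + 19) = (2*(-2)*(-⅐))*(21 + 19) = (4/7)*40 = 160/7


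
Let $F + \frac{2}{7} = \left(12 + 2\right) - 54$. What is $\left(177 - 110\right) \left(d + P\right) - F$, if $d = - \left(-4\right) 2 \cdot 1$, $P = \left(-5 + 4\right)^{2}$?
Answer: $\frac{4503}{7} \approx 643.29$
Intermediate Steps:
$F = - \frac{282}{7}$ ($F = - \frac{2}{7} + \left(\left(12 + 2\right) - 54\right) = - \frac{2}{7} + \left(14 - 54\right) = - \frac{2}{7} - 40 = - \frac{282}{7} \approx -40.286$)
$P = 1$ ($P = \left(-1\right)^{2} = 1$)
$d = 8$ ($d = - \left(-8\right) 1 = \left(-1\right) \left(-8\right) = 8$)
$\left(177 - 110\right) \left(d + P\right) - F = \left(177 - 110\right) \left(8 + 1\right) - - \frac{282}{7} = 67 \cdot 9 + \frac{282}{7} = 603 + \frac{282}{7} = \frac{4503}{7}$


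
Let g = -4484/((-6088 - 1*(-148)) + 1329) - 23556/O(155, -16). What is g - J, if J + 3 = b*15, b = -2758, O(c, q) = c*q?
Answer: 118307894119/2858820 ≈ 41384.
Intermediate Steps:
J = -41373 (J = -3 - 2758*15 = -3 - 41370 = -41373)
g = 29934259/2858820 (g = -4484/((-6088 - 1*(-148)) + 1329) - 23556/(155*(-16)) = -4484/((-6088 + 148) + 1329) - 23556/(-2480) = -4484/(-5940 + 1329) - 23556*(-1/2480) = -4484/(-4611) + 5889/620 = -4484*(-1/4611) + 5889/620 = 4484/4611 + 5889/620 = 29934259/2858820 ≈ 10.471)
g - J = 29934259/2858820 - 1*(-41373) = 29934259/2858820 + 41373 = 118307894119/2858820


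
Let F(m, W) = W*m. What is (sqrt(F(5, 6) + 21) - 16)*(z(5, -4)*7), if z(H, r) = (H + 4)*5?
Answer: -5040 + 315*sqrt(51) ≈ -2790.4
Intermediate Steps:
z(H, r) = 20 + 5*H (z(H, r) = (4 + H)*5 = 20 + 5*H)
(sqrt(F(5, 6) + 21) - 16)*(z(5, -4)*7) = (sqrt(6*5 + 21) - 16)*((20 + 5*5)*7) = (sqrt(30 + 21) - 16)*((20 + 25)*7) = (sqrt(51) - 16)*(45*7) = (-16 + sqrt(51))*315 = -5040 + 315*sqrt(51)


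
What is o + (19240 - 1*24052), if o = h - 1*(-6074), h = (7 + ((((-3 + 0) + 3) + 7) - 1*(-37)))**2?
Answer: 3863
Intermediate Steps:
h = 2601 (h = (7 + (((-3 + 3) + 7) + 37))**2 = (7 + ((0 + 7) + 37))**2 = (7 + (7 + 37))**2 = (7 + 44)**2 = 51**2 = 2601)
o = 8675 (o = 2601 - 1*(-6074) = 2601 + 6074 = 8675)
o + (19240 - 1*24052) = 8675 + (19240 - 1*24052) = 8675 + (19240 - 24052) = 8675 - 4812 = 3863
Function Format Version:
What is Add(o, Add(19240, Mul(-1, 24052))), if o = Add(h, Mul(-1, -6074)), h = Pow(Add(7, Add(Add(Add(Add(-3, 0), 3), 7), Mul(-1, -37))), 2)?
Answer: 3863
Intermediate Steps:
h = 2601 (h = Pow(Add(7, Add(Add(Add(-3, 3), 7), 37)), 2) = Pow(Add(7, Add(Add(0, 7), 37)), 2) = Pow(Add(7, Add(7, 37)), 2) = Pow(Add(7, 44), 2) = Pow(51, 2) = 2601)
o = 8675 (o = Add(2601, Mul(-1, -6074)) = Add(2601, 6074) = 8675)
Add(o, Add(19240, Mul(-1, 24052))) = Add(8675, Add(19240, Mul(-1, 24052))) = Add(8675, Add(19240, -24052)) = Add(8675, -4812) = 3863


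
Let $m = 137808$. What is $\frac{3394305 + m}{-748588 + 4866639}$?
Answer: $\frac{3532113}{4118051} \approx 0.85771$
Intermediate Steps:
$\frac{3394305 + m}{-748588 + 4866639} = \frac{3394305 + 137808}{-748588 + 4866639} = \frac{3532113}{4118051}$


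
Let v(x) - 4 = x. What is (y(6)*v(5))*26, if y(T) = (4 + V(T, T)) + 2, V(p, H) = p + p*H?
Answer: 11232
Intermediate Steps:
v(x) = 4 + x
V(p, H) = p + H*p
y(T) = 6 + T*(1 + T) (y(T) = (4 + T*(1 + T)) + 2 = 6 + T*(1 + T))
(y(6)*v(5))*26 = ((6 + 6*(1 + 6))*(4 + 5))*26 = ((6 + 6*7)*9)*26 = ((6 + 42)*9)*26 = (48*9)*26 = 432*26 = 11232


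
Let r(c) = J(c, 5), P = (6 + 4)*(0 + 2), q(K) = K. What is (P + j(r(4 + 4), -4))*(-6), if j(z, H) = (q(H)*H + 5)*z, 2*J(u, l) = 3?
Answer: -309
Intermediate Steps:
J(u, l) = 3/2 (J(u, l) = (½)*3 = 3/2)
P = 20 (P = 10*2 = 20)
r(c) = 3/2
j(z, H) = z*(5 + H²) (j(z, H) = (H*H + 5)*z = (H² + 5)*z = (5 + H²)*z = z*(5 + H²))
(P + j(r(4 + 4), -4))*(-6) = (20 + 3*(5 + (-4)²)/2)*(-6) = (20 + 3*(5 + 16)/2)*(-6) = (20 + (3/2)*21)*(-6) = (20 + 63/2)*(-6) = (103/2)*(-6) = -309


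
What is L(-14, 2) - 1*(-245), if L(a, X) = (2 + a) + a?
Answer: 219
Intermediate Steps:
L(a, X) = 2 + 2*a
L(-14, 2) - 1*(-245) = (2 + 2*(-14)) - 1*(-245) = (2 - 28) + 245 = -26 + 245 = 219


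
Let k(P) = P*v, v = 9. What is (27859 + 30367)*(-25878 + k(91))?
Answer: -1459085334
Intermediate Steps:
k(P) = 9*P (k(P) = P*9 = 9*P)
(27859 + 30367)*(-25878 + k(91)) = (27859 + 30367)*(-25878 + 9*91) = 58226*(-25878 + 819) = 58226*(-25059) = -1459085334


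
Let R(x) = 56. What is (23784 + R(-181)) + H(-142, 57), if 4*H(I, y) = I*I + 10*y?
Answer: 58047/2 ≈ 29024.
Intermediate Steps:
H(I, y) = I**2/4 + 5*y/2 (H(I, y) = (I*I + 10*y)/4 = (I**2 + 10*y)/4 = I**2/4 + 5*y/2)
(23784 + R(-181)) + H(-142, 57) = (23784 + 56) + ((1/4)*(-142)**2 + (5/2)*57) = 23840 + ((1/4)*20164 + 285/2) = 23840 + (5041 + 285/2) = 23840 + 10367/2 = 58047/2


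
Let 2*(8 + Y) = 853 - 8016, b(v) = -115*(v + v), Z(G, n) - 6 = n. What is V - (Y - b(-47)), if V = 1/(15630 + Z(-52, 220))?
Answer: 228318473/15856 ≈ 14400.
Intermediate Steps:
Z(G, n) = 6 + n
b(v) = -230*v
V = 1/15856 (V = 1/(15630 + (6 + 220)) = 1/(15630 + 226) = 1/15856 ≈ 6.3068e-5)
Y = -7179/2 (Y = -8 + (853 - 8016)/2 = -8 + (½)*(-7163) = -8 - 7163/2 = -7179/2 ≈ -3589.5)
V - (Y - b(-47)) = 1/15856 - (-7179/2 - (-230)*(-47)) = 1/15856 - (-7179/2 - 1*10810) = 1/15856 - (-7179/2 - 10810) = 1/15856 - 1*(-28799/2) = 1/15856 + 28799/2 = 228318473/15856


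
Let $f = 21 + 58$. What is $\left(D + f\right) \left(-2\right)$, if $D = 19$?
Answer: $-196$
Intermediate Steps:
$f = 79$
$\left(D + f\right) \left(-2\right) = \left(19 + 79\right) \left(-2\right) = 98 \left(-2\right) = -196$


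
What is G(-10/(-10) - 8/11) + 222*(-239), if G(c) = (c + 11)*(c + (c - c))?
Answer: -6419646/121 ≈ -53055.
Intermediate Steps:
G(c) = c*(11 + c) (G(c) = (11 + c)*(c + 0) = (11 + c)*c = c*(11 + c))
G(-10/(-10) - 8/11) + 222*(-239) = (-10/(-10) - 8/11)*(11 + (-10/(-10) - 8/11)) + 222*(-239) = (-10*(-⅒) - 8*1/11)*(11 + (-10*(-⅒) - 8*1/11)) - 53058 = (1 - 8/11)*(11 + (1 - 8/11)) - 53058 = 3*(11 + 3/11)/11 - 53058 = (3/11)*(124/11) - 53058 = 372/121 - 53058 = -6419646/121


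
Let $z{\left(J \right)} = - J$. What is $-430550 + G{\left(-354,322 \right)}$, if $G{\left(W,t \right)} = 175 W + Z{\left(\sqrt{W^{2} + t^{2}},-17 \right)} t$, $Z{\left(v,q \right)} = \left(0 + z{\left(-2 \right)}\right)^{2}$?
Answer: $-491212$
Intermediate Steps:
$Z{\left(v,q \right)} = 4$ ($Z{\left(v,q \right)} = \left(0 - -2\right)^{2} = \left(0 + 2\right)^{2} = 2^{2} = 4$)
$G{\left(W,t \right)} = 4 t + 175 W$ ($G{\left(W,t \right)} = 175 W + 4 t = 4 t + 175 W$)
$-430550 + G{\left(-354,322 \right)} = -430550 + \left(4 \cdot 322 + 175 \left(-354\right)\right) = -430550 + \left(1288 - 61950\right) = -430550 - 60662 = -491212$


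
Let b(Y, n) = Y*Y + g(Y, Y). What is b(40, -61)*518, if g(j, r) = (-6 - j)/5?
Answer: 4120172/5 ≈ 8.2403e+5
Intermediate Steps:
g(j, r) = -6/5 - j/5 (g(j, r) = (-6 - j)*(⅕) = -6/5 - j/5)
b(Y, n) = -6/5 + Y² - Y/5 (b(Y, n) = Y*Y + (-6/5 - Y/5) = Y² + (-6/5 - Y/5) = -6/5 + Y² - Y/5)
b(40, -61)*518 = (-6/5 + 40² - ⅕*40)*518 = (-6/5 + 1600 - 8)*518 = (7954/5)*518 = 4120172/5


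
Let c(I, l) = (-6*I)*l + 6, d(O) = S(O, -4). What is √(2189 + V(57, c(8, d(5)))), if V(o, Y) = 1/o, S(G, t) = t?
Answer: √7112118/57 ≈ 46.787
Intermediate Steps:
d(O) = -4
c(I, l) = 6 - 6*I*l (c(I, l) = -6*I*l + 6 = 6 - 6*I*l)
√(2189 + V(57, c(8, d(5)))) = √(2189 + 1/57) = √(124774/57) = √7112118/57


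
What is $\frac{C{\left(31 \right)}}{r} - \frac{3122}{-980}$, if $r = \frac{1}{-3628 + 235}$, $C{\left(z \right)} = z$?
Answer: $- \frac{7362587}{70} \approx -1.0518 \cdot 10^{5}$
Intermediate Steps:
$r = - \frac{1}{3393}$ ($r = \frac{1}{-3393} = - \frac{1}{3393} \approx -0.00029472$)
$\frac{C{\left(31 \right)}}{r} - \frac{3122}{-980} = \frac{31}{- \frac{1}{3393}} - \frac{3122}{-980} = 31 \left(-3393\right) - - \frac{223}{70} = -105183 + \frac{223}{70} = - \frac{7362587}{70}$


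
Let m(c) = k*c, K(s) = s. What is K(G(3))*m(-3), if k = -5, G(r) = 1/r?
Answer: 5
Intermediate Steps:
m(c) = -5*c
K(G(3))*m(-3) = (-5*(-3))/3 = (1/3)*15 = 5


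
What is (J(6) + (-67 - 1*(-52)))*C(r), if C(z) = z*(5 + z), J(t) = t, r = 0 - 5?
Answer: 0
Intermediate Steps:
r = -5
(J(6) + (-67 - 1*(-52)))*C(r) = (6 + (-67 - 1*(-52)))*(-5*(5 - 5)) = (6 + (-67 + 52))*(-5*0) = (6 - 15)*0 = -9*0 = 0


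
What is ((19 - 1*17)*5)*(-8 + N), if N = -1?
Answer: -90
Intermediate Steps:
((19 - 1*17)*5)*(-8 + N) = ((19 - 1*17)*5)*(-8 - 1) = ((19 - 17)*5)*(-9) = (2*5)*(-9) = 10*(-9) = -90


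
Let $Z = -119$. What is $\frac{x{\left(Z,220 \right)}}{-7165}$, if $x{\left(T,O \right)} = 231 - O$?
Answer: $- \frac{11}{7165} \approx -0.0015352$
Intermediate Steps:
$\frac{x{\left(Z,220 \right)}}{-7165} = \frac{231 - 220}{-7165} = \left(231 - 220\right) \left(- \frac{1}{7165}\right) = 11 \left(- \frac{1}{7165}\right) = - \frac{11}{7165}$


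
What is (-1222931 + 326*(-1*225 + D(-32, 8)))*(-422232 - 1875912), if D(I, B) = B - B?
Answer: 2979040402464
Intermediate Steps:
D(I, B) = 0
(-1222931 + 326*(-1*225 + D(-32, 8)))*(-422232 - 1875912) = (-1222931 + 326*(-1*225 + 0))*(-422232 - 1875912) = (-1222931 + 326*(-225 + 0))*(-2298144) = (-1222931 + 326*(-225))*(-2298144) = (-1222931 - 73350)*(-2298144) = -1296281*(-2298144) = 2979040402464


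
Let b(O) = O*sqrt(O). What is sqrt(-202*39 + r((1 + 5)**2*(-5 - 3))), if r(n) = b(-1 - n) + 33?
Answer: sqrt(-7845 + 287*sqrt(287)) ≈ 54.616*I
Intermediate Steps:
b(O) = O**(3/2)
r(n) = 33 + (-1 - n)**(3/2) (r(n) = (-1 - n)**(3/2) + 33 = 33 + (-1 - n)**(3/2))
sqrt(-202*39 + r((1 + 5)**2*(-5 - 3))) = sqrt(-202*39 + (33 + (-1 - (1 + 5)**2*(-5 - 3))**(3/2))) = sqrt(-7878 + (33 + (-1 - 6**2*(-8))**(3/2))) = sqrt(-7878 + (33 + (-1 - 36*(-8))**(3/2))) = sqrt(-7878 + (33 + (-1 - 1*(-288))**(3/2))) = sqrt(-7878 + (33 + (-1 + 288)**(3/2))) = sqrt(-7878 + (33 + 287**(3/2))) = sqrt(-7878 + (33 + 287*sqrt(287))) = sqrt(-7845 + 287*sqrt(287))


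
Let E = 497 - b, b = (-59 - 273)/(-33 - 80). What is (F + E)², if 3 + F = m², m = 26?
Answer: 17391806884/12769 ≈ 1.3620e+6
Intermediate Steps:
b = 332/113 (b = -332/(-113) = -332*(-1/113) = 332/113 ≈ 2.9381)
F = 673 (F = -3 + 26² = -3 + 676 = 673)
E = 55829/113 (E = 497 - 1*332/113 = 497 - 332/113 = 55829/113 ≈ 494.06)
(F + E)² = (673 + 55829/113)² = (131878/113)² = 17391806884/12769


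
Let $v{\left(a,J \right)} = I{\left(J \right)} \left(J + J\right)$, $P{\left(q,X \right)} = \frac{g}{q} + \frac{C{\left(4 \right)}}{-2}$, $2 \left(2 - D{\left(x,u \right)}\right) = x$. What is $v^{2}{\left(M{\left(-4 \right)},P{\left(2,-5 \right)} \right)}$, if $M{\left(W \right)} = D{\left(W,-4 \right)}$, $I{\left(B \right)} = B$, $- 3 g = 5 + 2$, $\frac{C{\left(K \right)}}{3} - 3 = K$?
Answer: $\frac{6002500}{81} \approx 74105.0$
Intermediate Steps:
$C{\left(K \right)} = 9 + 3 K$
$g = - \frac{7}{3}$ ($g = - \frac{5 + 2}{3} = \left(- \frac{1}{3}\right) 7 = - \frac{7}{3} \approx -2.3333$)
$D{\left(x,u \right)} = 2 - \frac{x}{2}$
$M{\left(W \right)} = 2 - \frac{W}{2}$
$P{\left(q,X \right)} = - \frac{21}{2} - \frac{7}{3 q}$ ($P{\left(q,X \right)} = - \frac{7}{3 q} + \frac{9 + 3 \cdot 4}{-2} = - \frac{7}{3 q} + \left(9 + 12\right) \left(- \frac{1}{2}\right) = - \frac{7}{3 q} + 21 \left(- \frac{1}{2}\right) = - \frac{7}{3 q} - \frac{21}{2} = - \frac{21}{2} - \frac{7}{3 q}$)
$v{\left(a,J \right)} = 2 J^{2}$ ($v{\left(a,J \right)} = J \left(J + J\right) = J 2 J = 2 J^{2}$)
$v^{2}{\left(M{\left(-4 \right)},P{\left(2,-5 \right)} \right)} = \left(2 \left(\frac{7 \left(-2 - 18\right)}{6 \cdot 2}\right)^{2}\right)^{2} = \left(2 \left(\frac{7}{6} \cdot \frac{1}{2} \left(-2 - 18\right)\right)^{2}\right)^{2} = \left(2 \left(\frac{7}{6} \cdot \frac{1}{2} \left(-20\right)\right)^{2}\right)^{2} = \left(2 \left(- \frac{35}{3}\right)^{2}\right)^{2} = \left(2 \cdot \frac{1225}{9}\right)^{2} = \left(\frac{2450}{9}\right)^{2} = \frac{6002500}{81}$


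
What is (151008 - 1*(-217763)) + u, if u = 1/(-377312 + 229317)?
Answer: 54576264144/147995 ≈ 3.6877e+5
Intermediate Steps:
u = -1/147995 (u = 1/(-147995) = -1/147995 ≈ -6.7570e-6)
(151008 - 1*(-217763)) + u = (151008 - 1*(-217763)) - 1/147995 = (151008 + 217763) - 1/147995 = 368771 - 1/147995 = 54576264144/147995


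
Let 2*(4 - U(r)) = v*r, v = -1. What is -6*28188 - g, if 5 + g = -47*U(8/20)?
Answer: -844628/5 ≈ -1.6893e+5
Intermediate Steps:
U(r) = 4 + r/2 (U(r) = 4 - (-1)*r/2 = 4 + r/2)
g = -1012/5 (g = -5 - 47*(4 + (8/20)/2) = -5 - 47*(4 + (8*(1/20))/2) = -5 - 47*(4 + (1/2)*(2/5)) = -5 - 47*(4 + 1/5) = -5 - 47*21/5 = -5 - 987/5 = -1012/5 ≈ -202.40)
-6*28188 - g = -6*28188 - 1*(-1012/5) = -169128 + 1012/5 = -844628/5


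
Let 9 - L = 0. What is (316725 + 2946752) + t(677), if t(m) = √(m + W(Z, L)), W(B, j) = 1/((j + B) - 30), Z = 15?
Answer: 3263477 + √24366/6 ≈ 3.2635e+6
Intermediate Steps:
L = 9 (L = 9 - 1*0 = 9 + 0 = 9)
W(B, j) = 1/(-30 + B + j) (W(B, j) = 1/((B + j) - 30) = 1/(-30 + B + j))
t(m) = √(-⅙ + m) (t(m) = √(m + 1/(-30 + 15 + 9)) = √(m + 1/(-6)) = √(m - ⅙) = √(-⅙ + m))
(316725 + 2946752) + t(677) = (316725 + 2946752) + √(-6 + 36*677)/6 = 3263477 + √(-6 + 24372)/6 = 3263477 + √24366/6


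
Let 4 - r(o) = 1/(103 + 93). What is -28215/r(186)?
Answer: -204820/29 ≈ -7062.8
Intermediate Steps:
r(o) = 783/196 (r(o) = 4 - 1/(103 + 93) = 4 - 1/196 = 783/196)
-28215/r(186) = -28215/783/196 = -28215*196/783 = -204820/29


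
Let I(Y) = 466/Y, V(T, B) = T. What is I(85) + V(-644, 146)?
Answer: -54274/85 ≈ -638.52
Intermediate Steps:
I(85) + V(-644, 146) = 466/85 - 644 = -54274/85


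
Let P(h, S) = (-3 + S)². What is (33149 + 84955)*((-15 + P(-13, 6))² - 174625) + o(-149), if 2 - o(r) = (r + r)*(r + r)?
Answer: -20619748058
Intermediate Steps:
o(r) = 2 - 4*r² (o(r) = 2 - (r + r)*(r + r) = 2 - 2*r*2*r = 2 - 4*r²)
(33149 + 84955)*((-15 + P(-13, 6))² - 174625) + o(-149) = (33149 + 84955)*((-15 + (-3 + 6)²)² - 174625) + (2 - 4*(-149)²) = 118104*((-15 + 3²)² - 174625) + (2 - 4*22201) = 118104*((-15 + 9)² - 174625) + (2 - 88804) = 118104*((-6)² - 174625) - 88802 = 118104*(36 - 174625) - 88802 = 118104*(-174589) - 88802 = -20619659256 - 88802 = -20619748058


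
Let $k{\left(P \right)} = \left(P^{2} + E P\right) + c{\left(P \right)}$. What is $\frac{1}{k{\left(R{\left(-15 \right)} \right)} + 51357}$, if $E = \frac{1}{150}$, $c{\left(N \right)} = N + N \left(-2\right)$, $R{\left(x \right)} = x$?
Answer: $\frac{10}{515969} \approx 1.9381 \cdot 10^{-5}$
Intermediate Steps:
$c{\left(N \right)} = - N$ ($c{\left(N \right)} = N - 2 N = - N$)
$E = \frac{1}{150} \approx 0.0066667$
$k{\left(P \right)} = P^{2} - \frac{149 P}{150}$ ($k{\left(P \right)} = \left(P^{2} + \frac{P}{150}\right) - P = P^{2} - \frac{149 P}{150}$)
$\frac{1}{k{\left(R{\left(-15 \right)} \right)} + 51357} = \frac{1}{\frac{1}{150} \left(-15\right) \left(-149 + 150 \left(-15\right)\right) + 51357} = \frac{1}{\frac{1}{150} \left(-15\right) \left(-149 - 2250\right) + 51357} = \frac{1}{\frac{1}{150} \left(-15\right) \left(-2399\right) + 51357} = \frac{1}{\frac{2399}{10} + 51357} = \frac{1}{\frac{515969}{10}} = \frac{10}{515969}$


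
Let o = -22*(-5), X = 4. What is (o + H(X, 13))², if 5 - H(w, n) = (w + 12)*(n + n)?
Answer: 90601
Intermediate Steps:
H(w, n) = 5 - 2*n*(12 + w) (H(w, n) = 5 - (w + 12)*(n + n) = 5 - (12 + w)*2*n = 5 - 2*n*(12 + w))
o = 110
(o + H(X, 13))² = (110 + (5 - 24*13 - 2*13*4))² = (110 + (5 - 312 - 104))² = (110 - 411)² = (-301)² = 90601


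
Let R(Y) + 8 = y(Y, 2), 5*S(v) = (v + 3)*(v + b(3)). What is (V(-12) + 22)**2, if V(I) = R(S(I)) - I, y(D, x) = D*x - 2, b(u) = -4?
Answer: 166464/25 ≈ 6658.6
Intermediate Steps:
y(D, x) = -2 + D*x
S(v) = (-4 + v)*(3 + v)/5 (S(v) = ((v + 3)*(v - 4))/5 = ((3 + v)*(-4 + v))/5 = ((-4 + v)*(3 + v))/5 = (-4 + v)*(3 + v)/5)
R(Y) = -10 + 2*Y (R(Y) = -8 + (-2 + Y*2) = -8 + (-2 + 2*Y) = -10 + 2*Y)
V(I) = -74/5 - 7*I/5 + 2*I**2/5 (V(I) = (-10 + 2*(-12/5 - I/5 + I**2/5)) - I = (-10 + (-24/5 - 2*I/5 + 2*I**2/5)) - I = (-74/5 - 2*I/5 + 2*I**2/5) - I = -74/5 - 7*I/5 + 2*I**2/5)
(V(-12) + 22)**2 = ((-74/5 - 7/5*(-12) + (2/5)*(-12)**2) + 22)**2 = ((-74/5 + 84/5 + (2/5)*144) + 22)**2 = ((-74/5 + 84/5 + 288/5) + 22)**2 = (298/5 + 22)**2 = (408/5)**2 = 166464/25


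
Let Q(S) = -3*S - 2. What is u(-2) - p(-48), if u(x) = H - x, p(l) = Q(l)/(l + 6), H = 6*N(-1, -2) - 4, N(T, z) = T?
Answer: -97/21 ≈ -4.6190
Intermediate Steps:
H = -10 (H = 6*(-1) - 4 = -6 - 4 = -10)
Q(S) = -2 - 3*S
p(l) = (-2 - 3*l)/(6 + l) (p(l) = (-2 - 3*l)/(l + 6) = (-2 - 3*l)/(6 + l))
u(x) = -10 - x
u(-2) - p(-48) = (-10 - 1*(-2)) - (-2 - 3*(-48))/(6 - 48) = (-10 + 2) - (-2 + 144)/(-42) = -8 - (-1)*142/42 = -8 - 1*(-71/21) = -8 + 71/21 = -97/21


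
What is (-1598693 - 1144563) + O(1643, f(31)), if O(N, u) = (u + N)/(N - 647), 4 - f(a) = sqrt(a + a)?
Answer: -910760443/332 - sqrt(62)/996 ≈ -2.7433e+6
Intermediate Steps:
f(a) = 4 - sqrt(2)*sqrt(a) (f(a) = 4 - sqrt(a + a) = 4 - sqrt(2*a) = 4 - sqrt(2)*sqrt(a))
O(N, u) = (N + u)/(-647 + N)
(-1598693 - 1144563) + O(1643, f(31)) = (-1598693 - 1144563) + (1643 + (4 - sqrt(2)*sqrt(31)))/(-647 + 1643) = -2743256 + (1643 + (4 - sqrt(62)))/996 = -2743256 + (1647 - sqrt(62))/996 = -2743256 + (549/332 - sqrt(62)/996) = -910760443/332 - sqrt(62)/996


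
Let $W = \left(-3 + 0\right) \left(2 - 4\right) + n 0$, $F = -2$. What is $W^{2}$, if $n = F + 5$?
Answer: $36$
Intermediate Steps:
$n = 3$ ($n = -2 + 5 = 3$)
$W = 6$ ($W = \left(-3 + 0\right) \left(2 - 4\right) + 3 \cdot 0 = \left(-3\right) \left(-2\right) + 0 = 6 + 0 = 6$)
$W^{2} = 6^{2} = 36$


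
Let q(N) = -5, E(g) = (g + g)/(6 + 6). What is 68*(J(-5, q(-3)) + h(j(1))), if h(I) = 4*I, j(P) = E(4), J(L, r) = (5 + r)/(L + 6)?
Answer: 544/3 ≈ 181.33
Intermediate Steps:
E(g) = g/6 (E(g) = (2*g)/12 = (2*g)*(1/12) = g/6)
J(L, r) = (5 + r)/(6 + L)
j(P) = 2/3 (j(P) = (1/6)*4 = 2/3)
68*(J(-5, q(-3)) + h(j(1))) = 68*((5 - 5)/(6 - 5) + 4*(2/3)) = 68*(0/1 + 8/3) = 68*(1*0 + 8/3) = 68*(0 + 8/3) = 68*(8/3) = 544/3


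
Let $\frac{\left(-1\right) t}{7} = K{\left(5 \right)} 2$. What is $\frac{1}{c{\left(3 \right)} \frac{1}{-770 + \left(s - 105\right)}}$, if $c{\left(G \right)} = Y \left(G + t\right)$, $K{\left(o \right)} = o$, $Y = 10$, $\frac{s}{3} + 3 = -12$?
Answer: $\frac{92}{67} \approx 1.3731$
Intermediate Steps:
$s = -45$ ($s = -9 + 3 \left(-12\right) = -9 - 36 = -45$)
$t = -70$ ($t = - 7 \cdot 5 \cdot 2 = \left(-7\right) 10 = -70$)
$c{\left(G \right)} = -700 + 10 G$ ($c{\left(G \right)} = 10 \left(G - 70\right) = 10 \left(-70 + G\right) = -700 + 10 G$)
$\frac{1}{c{\left(3 \right)} \frac{1}{-770 + \left(s - 105\right)}} = \frac{1}{\left(-700 + 10 \cdot 3\right) \frac{1}{-770 - 150}} = \frac{1}{\left(-700 + 30\right) \frac{1}{-770 - 150}} = \frac{1}{\left(-670\right) \frac{1}{-770 - 150}} = \frac{1}{\left(-670\right) \frac{1}{-920}} = \frac{1}{\left(-670\right) \left(- \frac{1}{920}\right)} = \frac{1}{\frac{67}{92}} = \frac{92}{67}$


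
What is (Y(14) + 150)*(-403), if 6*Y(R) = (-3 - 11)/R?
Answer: -362297/6 ≈ -60383.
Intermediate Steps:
Y(R) = -7/(3*R) (Y(R) = ((-3 - 11)/R)/6 = (-14/R)/6 = -7/(3*R))
(Y(14) + 150)*(-403) = (-7/3/14 + 150)*(-403) = (-7/3*1/14 + 150)*(-403) = (-⅙ + 150)*(-403) = (899/6)*(-403) = -362297/6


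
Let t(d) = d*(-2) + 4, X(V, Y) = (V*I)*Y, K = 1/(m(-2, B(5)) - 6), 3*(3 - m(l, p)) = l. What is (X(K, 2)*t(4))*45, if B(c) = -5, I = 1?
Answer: 1080/7 ≈ 154.29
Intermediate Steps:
m(l, p) = 3 - l/3
K = -3/7 (K = 1/((3 - ⅓*(-2)) - 6) = 1/((3 + ⅔) - 6) = 1/(11/3 - 6) = 1/(-7/3) = -3/7 ≈ -0.42857)
X(V, Y) = V*Y (X(V, Y) = (V*1)*Y = V*Y)
t(d) = 4 - 2*d (t(d) = -2*d + 4 = 4 - 2*d)
(X(K, 2)*t(4))*45 = ((-3/7*2)*(4 - 2*4))*45 = -6*(4 - 8)/7*45 = -6/7*(-4)*45 = (24/7)*45 = 1080/7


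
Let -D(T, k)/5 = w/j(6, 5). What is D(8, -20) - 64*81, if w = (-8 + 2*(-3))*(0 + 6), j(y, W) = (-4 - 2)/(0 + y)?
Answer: -5604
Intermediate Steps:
j(y, W) = -6/y
w = -84 (w = (-8 - 6)*6 = -14*6 = -84)
D(T, k) = -420 (D(T, k) = -(-420)/((-6/6)) = -(-420)/((-6*⅙)) = -(-420)/(-1) = -(-420)*(-1) = -5*84 = -420)
D(8, -20) - 64*81 = -420 - 64*81 = -420 - 5184 = -5604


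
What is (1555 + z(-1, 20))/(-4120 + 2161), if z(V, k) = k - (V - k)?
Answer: -532/653 ≈ -0.81470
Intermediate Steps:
z(V, k) = -V + 2*k (z(V, k) = k + (k - V) = -V + 2*k)
(1555 + z(-1, 20))/(-4120 + 2161) = (1555 + (-1*(-1) + 2*20))/(-4120 + 2161) = (1555 + (1 + 40))/(-1959) = (1555 + 41)*(-1/1959) = 1596*(-1/1959) = -532/653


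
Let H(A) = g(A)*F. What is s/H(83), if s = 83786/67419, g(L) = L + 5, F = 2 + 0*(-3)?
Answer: 41893/5932872 ≈ 0.0070612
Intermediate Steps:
F = 2 (F = 2 + 0 = 2)
g(L) = 5 + L
s = 83786/67419 (s = 83786*(1/67419) = 83786/67419 ≈ 1.2428)
H(A) = 10 + 2*A (H(A) = (5 + A)*2 = 10 + 2*A)
s/H(83) = 83786/(67419*(10 + 2*83)) = 83786/(67419*(10 + 166)) = (83786/67419)/176 = (83786/67419)*(1/176) = 41893/5932872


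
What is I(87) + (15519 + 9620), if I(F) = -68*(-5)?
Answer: 25479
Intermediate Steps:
I(F) = 340
I(87) + (15519 + 9620) = 340 + (15519 + 9620) = 340 + 25139 = 25479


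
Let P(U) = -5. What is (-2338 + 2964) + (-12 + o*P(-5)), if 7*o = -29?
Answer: 4443/7 ≈ 634.71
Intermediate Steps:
o = -29/7 (o = (⅐)*(-29) = -29/7 ≈ -4.1429)
(-2338 + 2964) + (-12 + o*P(-5)) = (-2338 + 2964) + (-12 - 29/7*(-5)) = 626 + (-12 + 145/7) = 626 + 61/7 = 4443/7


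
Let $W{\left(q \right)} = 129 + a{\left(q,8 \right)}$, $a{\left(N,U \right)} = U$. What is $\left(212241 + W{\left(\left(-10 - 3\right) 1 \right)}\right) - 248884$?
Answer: $-36506$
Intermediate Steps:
$W{\left(q \right)} = 137$ ($W{\left(q \right)} = 129 + 8 = 137$)
$\left(212241 + W{\left(\left(-10 - 3\right) 1 \right)}\right) - 248884 = \left(212241 + 137\right) - 248884 = 212378 - 248884 = -36506$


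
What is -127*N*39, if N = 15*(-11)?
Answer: 817245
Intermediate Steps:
N = -165
-127*N*39 = -127*(-165)*39 = 20955*39 = 817245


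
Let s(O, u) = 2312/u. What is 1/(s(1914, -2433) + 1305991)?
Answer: 2433/3177473791 ≈ 7.6570e-7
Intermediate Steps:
1/(s(1914, -2433) + 1305991) = 1/(2312/(-2433) + 1305991) = 1/(2312*(-1/2433) + 1305991) = 1/(-2312/2433 + 1305991) = 1/(3177473791/2433) = 2433/3177473791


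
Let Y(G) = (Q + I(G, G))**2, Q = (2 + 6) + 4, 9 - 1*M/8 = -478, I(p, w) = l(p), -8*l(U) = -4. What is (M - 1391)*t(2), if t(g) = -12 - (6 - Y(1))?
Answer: 1385265/4 ≈ 3.4632e+5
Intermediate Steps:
l(U) = 1/2 (l(U) = -1/8*(-4) = 1/2)
I(p, w) = 1/2
M = 3896 (M = 72 - 8*(-478) = 72 + 3824 = 3896)
Q = 12 (Q = 8 + 4 = 12)
Y(G) = 625/4 (Y(G) = (12 + 1/2)**2 = (25/2)**2 = 625/4)
t(g) = 553/4 (t(g) = -12 - (6 - 1*625/4) = -12 - (6 - 625/4) = -12 - 1*(-601/4) = -12 + 601/4 = 553/4)
(M - 1391)*t(2) = (3896 - 1391)*(553/4) = 2505*(553/4) = 1385265/4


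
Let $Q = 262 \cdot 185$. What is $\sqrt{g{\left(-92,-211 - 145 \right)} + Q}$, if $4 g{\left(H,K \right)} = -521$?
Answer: $\frac{\sqrt{193359}}{2} \approx 219.86$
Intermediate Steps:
$g{\left(H,K \right)} = - \frac{521}{4}$ ($g{\left(H,K \right)} = \frac{1}{4} \left(-521\right) = - \frac{521}{4}$)
$Q = 48470$
$\sqrt{g{\left(-92,-211 - 145 \right)} + Q} = \sqrt{- \frac{521}{4} + 48470} = \sqrt{\frac{193359}{4}} = \frac{\sqrt{193359}}{2}$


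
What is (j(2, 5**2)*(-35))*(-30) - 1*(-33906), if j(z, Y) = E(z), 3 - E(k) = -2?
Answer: 39156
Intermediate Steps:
E(k) = 5 (E(k) = 3 - 1*(-2) = 3 + 2 = 5)
j(z, Y) = 5
(j(2, 5**2)*(-35))*(-30) - 1*(-33906) = (5*(-35))*(-30) - 1*(-33906) = -175*(-30) + 33906 = 5250 + 33906 = 39156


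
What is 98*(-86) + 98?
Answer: -8330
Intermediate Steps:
98*(-86) + 98 = -8428 + 98 = -8330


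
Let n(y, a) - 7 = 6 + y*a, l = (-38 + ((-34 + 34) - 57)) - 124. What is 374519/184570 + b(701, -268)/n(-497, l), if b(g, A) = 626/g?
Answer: 7144733091471/3521044473980 ≈ 2.0292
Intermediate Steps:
l = -219 (l = (-38 + (0 - 57)) - 124 = (-38 - 57) - 124 = -95 - 124 = -219)
n(y, a) = 13 + a*y (n(y, a) = 7 + (6 + y*a) = 7 + (6 + a*y) = 13 + a*y)
374519/184570 + b(701, -268)/n(-497, l) = 374519/184570 + (626/701)/(13 - 219*(-497)) = 374519*(1/184570) + (626*(1/701))/(13 + 108843) = 374519/184570 + (626/701)/108856 = 374519/184570 + (626/701)*(1/108856) = 374519/184570 + 313/38154028 = 7144733091471/3521044473980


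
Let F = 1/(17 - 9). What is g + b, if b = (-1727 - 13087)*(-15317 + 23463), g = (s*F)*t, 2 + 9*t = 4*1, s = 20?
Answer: -1086073591/9 ≈ -1.2067e+8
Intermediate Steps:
t = 2/9 (t = -2/9 + (4*1)/9 = -2/9 + (⅑)*4 = -2/9 + 4/9 = 2/9 ≈ 0.22222)
F = ⅛ (F = 1/8 = ⅛ ≈ 0.12500)
g = 5/9 (g = (20*(⅛))*(2/9) = (5/2)*(2/9) = 5/9 ≈ 0.55556)
b = -120674844 (b = -14814*8146 = -120674844)
g + b = 5/9 - 120674844 = -1086073591/9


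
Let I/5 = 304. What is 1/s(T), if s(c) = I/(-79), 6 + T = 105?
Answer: -79/1520 ≈ -0.051974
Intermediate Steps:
I = 1520 (I = 5*304 = 1520)
T = 99 (T = -6 + 105 = 99)
s(c) = -1520/79 (s(c) = 1520/(-79) = 1520*(-1/79) = -1520/79)
1/s(T) = 1/(-1520/79) = -79/1520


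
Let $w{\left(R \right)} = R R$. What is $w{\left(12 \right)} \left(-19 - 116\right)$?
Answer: $-19440$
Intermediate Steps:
$w{\left(R \right)} = R^{2}$
$w{\left(12 \right)} \left(-19 - 116\right) = 12^{2} \left(-19 - 116\right) = 144 \left(-135\right) = -19440$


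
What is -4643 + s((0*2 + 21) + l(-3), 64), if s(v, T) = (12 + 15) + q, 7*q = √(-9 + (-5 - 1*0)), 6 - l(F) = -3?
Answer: -4616 + I*√14/7 ≈ -4616.0 + 0.53452*I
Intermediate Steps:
l(F) = 9 (l(F) = 6 - 1*(-3) = 6 + 3 = 9)
q = I*√14/7 (q = √(-9 + (-5 - 1*0))/7 = √(-9 + (-5 + 0))/7 = √(-9 - 5)/7 = √(-14)/7 = (I*√14)/7 = I*√14/7 ≈ 0.53452*I)
s(v, T) = 27 + I*√14/7 (s(v, T) = (12 + 15) + I*√14/7 = 27 + I*√14/7)
-4643 + s((0*2 + 21) + l(-3), 64) = -4643 + (27 + I*√14/7) = -4616 + I*√14/7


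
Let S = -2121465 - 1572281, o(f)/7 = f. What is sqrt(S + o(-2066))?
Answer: 4*I*sqrt(231763) ≈ 1925.7*I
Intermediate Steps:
o(f) = 7*f
S = -3693746
sqrt(S + o(-2066)) = sqrt(-3693746 + 7*(-2066)) = sqrt(-3693746 - 14462) = sqrt(-3708208) = 4*I*sqrt(231763)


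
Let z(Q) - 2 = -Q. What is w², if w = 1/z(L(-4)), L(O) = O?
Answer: 1/36 ≈ 0.027778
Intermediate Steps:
z(Q) = 2 - Q
w = ⅙ (w = 1/(2 - 1*(-4)) = 1/(2 + 4) = 1/6 = ⅙ ≈ 0.16667)
w² = (⅙)² = 1/36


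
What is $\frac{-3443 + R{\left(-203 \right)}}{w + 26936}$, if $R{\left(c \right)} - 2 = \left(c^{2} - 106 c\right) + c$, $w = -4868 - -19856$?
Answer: $\frac{59083}{41924} \approx 1.4093$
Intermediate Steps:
$w = 14988$ ($w = -4868 + 19856 = 14988$)
$R{\left(c \right)} = 2 + c^{2} - 105 c$ ($R{\left(c \right)} = 2 + \left(\left(c^{2} - 106 c\right) + c\right) = 2 + \left(c^{2} - 105 c\right) = 2 + c^{2} - 105 c$)
$\frac{-3443 + R{\left(-203 \right)}}{w + 26936} = \frac{-3443 + \left(2 + \left(-203\right)^{2} - -21315\right)}{14988 + 26936} = \frac{-3443 + \left(2 + 41209 + 21315\right)}{41924} = \left(-3443 + 62526\right) \frac{1}{41924} = 59083 \cdot \frac{1}{41924} = \frac{59083}{41924}$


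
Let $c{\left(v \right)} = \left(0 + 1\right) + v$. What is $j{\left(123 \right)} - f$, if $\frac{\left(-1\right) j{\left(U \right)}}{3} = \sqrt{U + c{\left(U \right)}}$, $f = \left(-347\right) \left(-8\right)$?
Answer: $-2776 - 3 \sqrt{247} \approx -2823.1$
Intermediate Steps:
$f = 2776$
$c{\left(v \right)} = 1 + v$
$j{\left(U \right)} = - 3 \sqrt{1 + 2 U}$ ($j{\left(U \right)} = - 3 \sqrt{U + \left(1 + U\right)} = - 3 \sqrt{1 + 2 U}$)
$j{\left(123 \right)} - f = - 3 \sqrt{1 + 2 \cdot 123} - 2776 = - 3 \sqrt{1 + 246} - 2776 = - 3 \sqrt{247} - 2776 = -2776 - 3 \sqrt{247}$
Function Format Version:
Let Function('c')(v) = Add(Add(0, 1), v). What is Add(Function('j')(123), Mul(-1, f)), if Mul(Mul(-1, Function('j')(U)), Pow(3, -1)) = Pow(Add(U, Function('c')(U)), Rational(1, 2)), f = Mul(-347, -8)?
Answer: Add(-2776, Mul(-3, Pow(247, Rational(1, 2)))) ≈ -2823.1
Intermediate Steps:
f = 2776
Function('c')(v) = Add(1, v)
Function('j')(U) = Mul(-3, Pow(Add(1, Mul(2, U)), Rational(1, 2))) (Function('j')(U) = Mul(-3, Pow(Add(U, Add(1, U)), Rational(1, 2))) = Mul(-3, Pow(Add(1, Mul(2, U)), Rational(1, 2))))
Add(Function('j')(123), Mul(-1, f)) = Add(Mul(-3, Pow(Add(1, Mul(2, 123)), Rational(1, 2))), Mul(-1, 2776)) = Add(Mul(-3, Pow(Add(1, 246), Rational(1, 2))), -2776) = Add(Mul(-3, Pow(247, Rational(1, 2))), -2776) = Add(-2776, Mul(-3, Pow(247, Rational(1, 2))))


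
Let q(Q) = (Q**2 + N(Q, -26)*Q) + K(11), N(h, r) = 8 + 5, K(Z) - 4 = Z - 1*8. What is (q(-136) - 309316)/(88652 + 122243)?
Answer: -292581/210895 ≈ -1.3873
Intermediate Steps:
K(Z) = -4 + Z (K(Z) = 4 + (Z - 1*8) = 4 + (Z - 8) = 4 + (-8 + Z) = -4 + Z)
N(h, r) = 13
q(Q) = 7 + Q**2 + 13*Q (q(Q) = (Q**2 + 13*Q) + (-4 + 11) = (Q**2 + 13*Q) + 7 = 7 + Q**2 + 13*Q)
(q(-136) - 309316)/(88652 + 122243) = ((7 + (-136)**2 + 13*(-136)) - 309316)/(88652 + 122243) = ((7 + 18496 - 1768) - 309316)/210895 = (16735 - 309316)*(1/210895) = -292581*1/210895 = -292581/210895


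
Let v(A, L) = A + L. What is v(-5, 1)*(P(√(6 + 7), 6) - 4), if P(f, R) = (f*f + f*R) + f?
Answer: -36 - 28*√13 ≈ -136.96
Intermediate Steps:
P(f, R) = f + f² + R*f (P(f, R) = (f² + R*f) + f = f + f² + R*f)
v(-5, 1)*(P(√(6 + 7), 6) - 4) = (-5 + 1)*(√(6 + 7)*(1 + 6 + √(6 + 7)) - 4) = -4*(√13*(1 + 6 + √13) - 4) = -4*(√13*(7 + √13) - 4) = -4*(-4 + √13*(7 + √13)) = 16 - 4*√13*(7 + √13)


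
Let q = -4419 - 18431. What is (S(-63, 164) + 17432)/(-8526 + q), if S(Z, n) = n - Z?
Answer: -17659/31376 ≈ -0.56282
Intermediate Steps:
q = -22850
(S(-63, 164) + 17432)/(-8526 + q) = ((164 - 1*(-63)) + 17432)/(-8526 - 22850) = ((164 + 63) + 17432)/(-31376) = (227 + 17432)*(-1/31376) = 17659*(-1/31376) = -17659/31376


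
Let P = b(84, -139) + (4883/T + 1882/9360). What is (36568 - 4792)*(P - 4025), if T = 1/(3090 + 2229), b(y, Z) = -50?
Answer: 160909769190524/195 ≈ 8.2518e+11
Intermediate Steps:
T = 1/5319 ≈ 0.00018801
P = 121551895301/4680 (P = -50 + (4883/(1/5319) + 1882/9360) = -50 + (4883*5319 + 1882*(1/9360)) = -50 + (25972677 + 941/4680) = -50 + 121552129301/4680 = 121551895301/4680 ≈ 2.5973e+7)
(36568 - 4792)*(P - 4025) = (36568 - 4792)*(121551895301/4680 - 4025) = 31776*(121533058301/4680) = 160909769190524/195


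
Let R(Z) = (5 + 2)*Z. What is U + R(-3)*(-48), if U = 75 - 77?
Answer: 1006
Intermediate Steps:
U = -2
R(Z) = 7*Z
U + R(-3)*(-48) = -2 + (7*(-3))*(-48) = -2 - 21*(-48) = -2 + 1008 = 1006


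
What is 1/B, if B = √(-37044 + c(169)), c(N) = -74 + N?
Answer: -I*√36949/36949 ≈ -0.0052023*I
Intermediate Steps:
B = I*√36949 (B = √(-37044 + (-74 + 169)) = √(-37044 + 95) = √(-36949) = I*√36949 ≈ 192.22*I)
1/B = 1/(I*√36949) = -I*√36949/36949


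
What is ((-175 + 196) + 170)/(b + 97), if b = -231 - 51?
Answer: -191/185 ≈ -1.0324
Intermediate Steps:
b = -282
((-175 + 196) + 170)/(b + 97) = ((-175 + 196) + 170)/(-282 + 97) = (21 + 170)/(-185) = 191*(-1/185) = -191/185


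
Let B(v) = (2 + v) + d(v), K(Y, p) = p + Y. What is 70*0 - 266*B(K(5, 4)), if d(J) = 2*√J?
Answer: -4522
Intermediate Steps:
K(Y, p) = Y + p
B(v) = 2 + v + 2*√v (B(v) = (2 + v) + 2*√v = 2 + v + 2*√v)
70*0 - 266*B(K(5, 4)) = 70*0 - 266*(2 + (5 + 4) + 2*√(5 + 4)) = 0 - 266*(2 + 9 + 2*√9) = 0 - 266*(2 + 9 + 2*3) = 0 - 266*(2 + 9 + 6) = 0 - 266*17 = 0 - 4522 = -4522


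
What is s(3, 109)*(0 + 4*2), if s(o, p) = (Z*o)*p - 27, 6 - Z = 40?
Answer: -89160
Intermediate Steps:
Z = -34 (Z = 6 - 1*40 = 6 - 40 = -34)
s(o, p) = -27 - 34*o*p (s(o, p) = (-34*o)*p - 27 = -34*o*p - 27 = -27 - 34*o*p)
s(3, 109)*(0 + 4*2) = (-27 - 34*3*109)*(0 + 4*2) = (-27 - 11118)*(0 + 8) = -11145*8 = -89160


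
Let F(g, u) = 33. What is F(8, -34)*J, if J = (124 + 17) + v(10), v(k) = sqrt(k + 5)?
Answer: 4653 + 33*sqrt(15) ≈ 4780.8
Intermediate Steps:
v(k) = sqrt(5 + k)
J = 141 + sqrt(15) (J = (124 + 17) + sqrt(5 + 10) = 141 + sqrt(15) ≈ 144.87)
F(8, -34)*J = 33*(141 + sqrt(15)) = 4653 + 33*sqrt(15)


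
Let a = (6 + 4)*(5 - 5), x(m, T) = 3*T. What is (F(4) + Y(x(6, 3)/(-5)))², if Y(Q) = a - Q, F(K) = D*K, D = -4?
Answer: 5041/25 ≈ 201.64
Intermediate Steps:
F(K) = -4*K
a = 0 (a = 10*0 = 0)
Y(Q) = -Q (Y(Q) = 0 - Q = -Q)
(F(4) + Y(x(6, 3)/(-5)))² = (-4*4 - 3*3/(-5))² = (-16 - 9*(-1)/5)² = (-16 - 1*(-9/5))² = (-16 + 9/5)² = (-71/5)² = 5041/25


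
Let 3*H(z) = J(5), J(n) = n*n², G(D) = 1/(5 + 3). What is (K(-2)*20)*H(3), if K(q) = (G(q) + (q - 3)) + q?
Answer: -34375/6 ≈ -5729.2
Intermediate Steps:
G(D) = ⅛ (G(D) = 1/8 = ⅛)
J(n) = n³
H(z) = 125/3 (H(z) = (⅓)*5³ = (⅓)*125 = 125/3)
K(q) = -23/8 + 2*q (K(q) = (⅛ + (q - 3)) + q = (⅛ + (-3 + q)) + q = (-23/8 + q) + q = -23/8 + 2*q)
(K(-2)*20)*H(3) = ((-23/8 + 2*(-2))*20)*(125/3) = ((-23/8 - 4)*20)*(125/3) = -55/8*20*(125/3) = -275/2*125/3 = -34375/6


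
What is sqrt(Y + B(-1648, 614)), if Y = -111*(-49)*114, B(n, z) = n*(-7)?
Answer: sqrt(631582) ≈ 794.72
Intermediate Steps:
B(n, z) = -7*n
Y = 620046 (Y = 5439*114 = 620046)
sqrt(Y + B(-1648, 614)) = sqrt(620046 - 7*(-1648)) = sqrt(620046 + 11536) = sqrt(631582)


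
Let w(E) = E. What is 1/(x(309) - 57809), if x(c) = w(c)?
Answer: -1/57500 ≈ -1.7391e-5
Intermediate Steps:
x(c) = c
1/(x(309) - 57809) = 1/(309 - 57809) = 1/(-57500) = -1/57500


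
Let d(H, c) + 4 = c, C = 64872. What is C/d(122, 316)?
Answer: 2703/13 ≈ 207.92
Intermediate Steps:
d(H, c) = -4 + c
C/d(122, 316) = 64872/(-4 + 316) = 64872/312 = 64872*(1/312) = 2703/13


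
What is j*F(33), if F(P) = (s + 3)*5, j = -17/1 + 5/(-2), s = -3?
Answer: 0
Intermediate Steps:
j = -39/2 (j = -17*1 + 5*(-½) = -17 - 5/2 = -39/2 ≈ -19.500)
F(P) = 0 (F(P) = (-3 + 3)*5 = 0*5 = 0)
j*F(33) = -39/2*0 = 0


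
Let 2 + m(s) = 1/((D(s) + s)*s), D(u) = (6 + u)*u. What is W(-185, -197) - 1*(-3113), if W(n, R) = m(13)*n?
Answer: 2354471/676 ≈ 3482.9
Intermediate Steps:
D(u) = u*(6 + u)
m(s) = -2 + 1/(s*(s + s*(6 + s))) (m(s) = -2 + 1/((s*(6 + s) + s)*s) = -2 + 1/((s + s*(6 + s))*s) = -2 + 1/(s*(s + s*(6 + s))))
W(n, R) = -6759*n/3380 (W(n, R) = ((1 - 14*13² - 2*13³)/(13²*(7 + 13)))*n = ((1/169)*(1 - 14*169 - 2*2197)/20)*n = ((1/169)*(1/20)*(1 - 2366 - 4394))*n = ((1/169)*(1/20)*(-6759))*n = -6759*n/3380)
W(-185, -197) - 1*(-3113) = -6759/3380*(-185) - 1*(-3113) = 250083/676 + 3113 = 2354471/676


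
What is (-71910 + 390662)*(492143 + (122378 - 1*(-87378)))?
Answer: 223731710048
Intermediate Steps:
(-71910 + 390662)*(492143 + (122378 - 1*(-87378))) = 318752*(492143 + (122378 + 87378)) = 318752*(492143 + 209756) = 318752*701899 = 223731710048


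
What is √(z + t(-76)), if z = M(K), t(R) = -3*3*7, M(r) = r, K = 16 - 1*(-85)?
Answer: √38 ≈ 6.1644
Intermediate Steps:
K = 101 (K = 16 + 85 = 101)
t(R) = -63 (t(R) = -9*7 = -63)
z = 101
√(z + t(-76)) = √(101 - 63) = √38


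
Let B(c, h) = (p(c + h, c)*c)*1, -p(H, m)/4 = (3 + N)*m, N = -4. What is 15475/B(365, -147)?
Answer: 619/21316 ≈ 0.029039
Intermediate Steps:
p(H, m) = 4*m (p(H, m) = -4*(3 - 4)*m = -(-4)*m = 4*m)
B(c, h) = 4*c² (B(c, h) = ((4*c)*c)*1 = (4*c²)*1 = 4*c²)
15475/B(365, -147) = 15475/((4*365²)) = 15475/((4*133225)) = 15475/532900 = 15475*(1/532900) = 619/21316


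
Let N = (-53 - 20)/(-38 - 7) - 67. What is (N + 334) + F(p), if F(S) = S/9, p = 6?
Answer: 12118/45 ≈ 269.29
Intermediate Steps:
F(S) = S/9 (F(S) = S*(⅑) = S/9)
N = -2942/45 (N = -73/(-45) - 67 = -73*(-1/45) - 67 = 73/45 - 67 = -2942/45 ≈ -65.378)
(N + 334) + F(p) = (-2942/45 + 334) + (⅑)*6 = 12088/45 + ⅔ = 12118/45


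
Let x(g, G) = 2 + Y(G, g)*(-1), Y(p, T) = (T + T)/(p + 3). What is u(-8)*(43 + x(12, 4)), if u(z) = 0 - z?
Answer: 2328/7 ≈ 332.57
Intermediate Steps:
u(z) = -z
Y(p, T) = 2*T/(3 + p) (Y(p, T) = (2*T)/(3 + p) = 2*T/(3 + p))
x(g, G) = 2 - 2*g/(3 + G) (x(g, G) = 2 + (2*g/(3 + G))*(-1) = 2 - 2*g/(3 + G))
u(-8)*(43 + x(12, 4)) = (-1*(-8))*(43 + 2*(3 + 4 - 1*12)/(3 + 4)) = 8*(43 + 2*(3 + 4 - 12)/7) = 8*(43 + 2*(⅐)*(-5)) = 8*(43 - 10/7) = 8*(291/7) = 2328/7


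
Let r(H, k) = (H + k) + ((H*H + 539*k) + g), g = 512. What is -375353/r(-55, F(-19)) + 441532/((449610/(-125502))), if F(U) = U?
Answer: -8938608616511/72558490 ≈ -1.2319e+5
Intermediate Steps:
r(H, k) = 512 + H + H**2 + 540*k (r(H, k) = (H + k) + ((H*H + 539*k) + 512) = (H + k) + ((H**2 + 539*k) + 512) = (H + k) + (512 + H**2 + 539*k) = 512 + H + H**2 + 540*k)
-375353/r(-55, F(-19)) + 441532/((449610/(-125502))) = -375353/(512 - 55 + (-55)**2 + 540*(-19)) + 441532/((449610/(-125502))) = -375353/(512 - 55 + 3025 - 10260) + 441532/((449610*(-1/125502))) = -375353/(-6778) + 441532/(-74935/20917) = -375353*(-1/6778) + 441532*(-20917/74935) = 375353/6778 - 1319360692/10705 = -8938608616511/72558490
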